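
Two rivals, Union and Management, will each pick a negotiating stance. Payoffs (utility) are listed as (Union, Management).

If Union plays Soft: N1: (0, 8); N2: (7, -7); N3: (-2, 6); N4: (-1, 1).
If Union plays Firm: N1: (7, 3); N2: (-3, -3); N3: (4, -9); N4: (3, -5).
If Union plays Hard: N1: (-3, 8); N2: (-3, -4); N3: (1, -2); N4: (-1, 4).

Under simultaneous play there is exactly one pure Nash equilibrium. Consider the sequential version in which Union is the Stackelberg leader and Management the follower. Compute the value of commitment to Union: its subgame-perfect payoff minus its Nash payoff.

Solve by backward induction (Union leads).
- Soft → Management plays N1 (best of 8, -7, 6, 1); Union gets 0.
- Firm → Management plays N1 (best of 3, -3, -9, -5); Union gets 7.
- Hard → Management plays N1 (best of 8, -4, -2, 4); Union gets -3.
Among 0, 7, -3, the best is 7 at Firm. Subgame-perfect outcome: (Firm, N1) with payoffs (7, 3).
Under simultaneous play:
Union's best replies: N1→Firm; N2→Soft; N3→Firm; N4→Firm.
Management's best replies: Soft→N1; Firm→N1; Hard→N1.
The unique mutual best reply is (Firm, N1), giving (7, 3).
Union's commitment gain: 7 − 7 = 0.

0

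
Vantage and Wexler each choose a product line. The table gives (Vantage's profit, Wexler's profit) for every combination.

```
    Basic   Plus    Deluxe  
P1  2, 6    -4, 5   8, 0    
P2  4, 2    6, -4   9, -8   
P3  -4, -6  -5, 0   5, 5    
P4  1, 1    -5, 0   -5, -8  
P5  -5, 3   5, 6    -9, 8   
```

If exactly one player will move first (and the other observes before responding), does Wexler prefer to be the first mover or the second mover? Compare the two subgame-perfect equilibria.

If Vantage leads: Wexler's best replies are P1→Basic, P2→Basic, P3→Deluxe, P4→Basic, P5→Deluxe; Vantage's induced payoffs 2, 4, 5, 1, -9; outcome (P3, Deluxe), payoffs (5, 5).
If Wexler leads: Vantage's best replies are Basic→P2, Plus→P2, Deluxe→P2; Wexler's induced payoffs 2, -4, -8; outcome (P2, Basic), payoffs (4, 2).
Wexler gets 2 moving first and 5 moving second, so Wexler prefers to move second.

second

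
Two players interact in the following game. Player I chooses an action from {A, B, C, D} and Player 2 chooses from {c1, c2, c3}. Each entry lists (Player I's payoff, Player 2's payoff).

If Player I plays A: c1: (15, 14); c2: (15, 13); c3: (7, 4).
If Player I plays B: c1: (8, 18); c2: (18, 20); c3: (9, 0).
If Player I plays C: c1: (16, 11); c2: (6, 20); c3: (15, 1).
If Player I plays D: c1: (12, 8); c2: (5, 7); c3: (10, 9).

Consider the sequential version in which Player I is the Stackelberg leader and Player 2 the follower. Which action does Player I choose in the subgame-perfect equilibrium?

B

Work backward from Player 2's decision.
- A → Player 2 plays c1 (best of 14, 13, 4); Player I gets 15.
- B → Player 2 plays c2 (best of 18, 20, 0); Player I gets 18.
- C → Player 2 plays c2 (best of 11, 20, 1); Player I gets 6.
- D → Player 2 plays c3 (best of 8, 7, 9); Player I gets 10.
Player I's induced payoffs are 15, 18, 6, 10, so Player I commits to B. Subgame-perfect outcome: (B, c2) with payoffs (18, 20).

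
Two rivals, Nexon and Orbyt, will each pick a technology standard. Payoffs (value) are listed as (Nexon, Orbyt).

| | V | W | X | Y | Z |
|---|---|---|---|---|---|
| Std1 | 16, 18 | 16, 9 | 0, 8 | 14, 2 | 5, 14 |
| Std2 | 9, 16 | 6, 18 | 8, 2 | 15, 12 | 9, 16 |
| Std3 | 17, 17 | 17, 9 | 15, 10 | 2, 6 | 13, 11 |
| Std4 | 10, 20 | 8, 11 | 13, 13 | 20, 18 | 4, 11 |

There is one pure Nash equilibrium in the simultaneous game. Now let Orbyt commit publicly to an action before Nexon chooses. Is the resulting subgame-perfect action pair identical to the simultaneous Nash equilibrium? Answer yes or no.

no

Solve by backward induction (Orbyt leads).
- V → Nexon plays Std3 (best of 16, 9, 17, 10); Orbyt gets 17.
- W → Nexon plays Std3 (best of 16, 6, 17, 8); Orbyt gets 9.
- X → Nexon plays Std3 (best of 0, 8, 15, 13); Orbyt gets 10.
- Y → Nexon plays Std4 (best of 14, 15, 2, 20); Orbyt gets 18.
- Z → Nexon plays Std3 (best of 5, 9, 13, 4); Orbyt gets 11.
Orbyt's induced payoffs are 17, 9, 10, 18, 11, so Orbyt commits to Y. Subgame-perfect outcome: (Std4, Y) with payoffs (20, 18).
For the simultaneous game, intersect best replies.
Nexon's best replies: V→Std3; W→Std3; X→Std3; Y→Std4; Z→Std3.
Orbyt's best replies: Std1→V; Std2→W; Std3→V; Std4→V.
Only (Std3, V) has each player best-responding; Nash payoffs (17, 17).
Sequential outcome (Std4, Y) differs from the Nash profile (Std3, V).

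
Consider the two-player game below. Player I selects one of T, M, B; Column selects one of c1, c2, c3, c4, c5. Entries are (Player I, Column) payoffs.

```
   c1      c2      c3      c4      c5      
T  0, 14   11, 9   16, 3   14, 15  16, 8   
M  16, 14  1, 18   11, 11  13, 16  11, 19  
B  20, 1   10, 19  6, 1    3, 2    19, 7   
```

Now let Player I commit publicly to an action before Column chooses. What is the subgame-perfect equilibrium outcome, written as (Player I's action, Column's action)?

Work backward from Column's decision.
- T: Column compares 14, 9, 3, 15, 8 and picks c4; Player I would get 14.
- M: Column compares 14, 18, 11, 16, 19 and picks c5; Player I would get 11.
- B: Column compares 1, 19, 1, 2, 7 and picks c2; Player I would get 10.
Maximizing over 14, 11, 10, Player I chooses T. Subgame-perfect outcome: (T, c4) with payoffs (14, 15).

(T, c4)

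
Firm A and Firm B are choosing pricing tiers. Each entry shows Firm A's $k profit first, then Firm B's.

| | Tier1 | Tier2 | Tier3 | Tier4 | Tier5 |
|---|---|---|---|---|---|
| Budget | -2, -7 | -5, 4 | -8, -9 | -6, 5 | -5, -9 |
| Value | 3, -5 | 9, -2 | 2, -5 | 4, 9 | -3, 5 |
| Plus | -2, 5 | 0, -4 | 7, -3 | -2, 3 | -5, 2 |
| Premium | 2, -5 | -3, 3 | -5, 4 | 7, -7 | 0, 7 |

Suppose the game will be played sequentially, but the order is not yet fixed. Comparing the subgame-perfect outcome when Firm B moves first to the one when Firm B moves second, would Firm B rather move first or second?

If Firm A leads: Firm B's best replies are Budget→Tier4, Value→Tier4, Plus→Tier1, Premium→Tier5; Firm A's induced payoffs -6, 4, -2, 0; outcome (Value, Tier4), payoffs (4, 9).
If Firm B leads: Firm A's best replies are Tier1→Value, Tier2→Value, Tier3→Plus, Tier4→Premium, Tier5→Premium; Firm B's induced payoffs -5, -2, -3, -7, 7; outcome (Premium, Tier5), payoffs (0, 7).
Firm B gets 7 moving first and 9 moving second, so Firm B prefers to move second.

second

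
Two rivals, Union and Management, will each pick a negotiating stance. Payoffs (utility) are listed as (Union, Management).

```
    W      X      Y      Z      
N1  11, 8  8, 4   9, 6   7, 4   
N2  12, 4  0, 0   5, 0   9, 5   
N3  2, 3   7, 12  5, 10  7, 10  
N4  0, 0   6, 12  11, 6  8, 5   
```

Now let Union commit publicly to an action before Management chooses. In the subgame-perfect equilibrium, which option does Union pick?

N1

Solve by backward induction (Union leads).
- N1 → Management plays W (best of 8, 4, 6, 4); Union gets 11.
- N2 → Management plays Z (best of 4, 0, 0, 5); Union gets 9.
- N3 → Management plays X (best of 3, 12, 10, 10); Union gets 7.
- N4 → Management plays X (best of 0, 12, 6, 5); Union gets 6.
Maximizing over 11, 9, 7, 6, Union chooses N1. Subgame-perfect outcome: (N1, W) with payoffs (11, 8).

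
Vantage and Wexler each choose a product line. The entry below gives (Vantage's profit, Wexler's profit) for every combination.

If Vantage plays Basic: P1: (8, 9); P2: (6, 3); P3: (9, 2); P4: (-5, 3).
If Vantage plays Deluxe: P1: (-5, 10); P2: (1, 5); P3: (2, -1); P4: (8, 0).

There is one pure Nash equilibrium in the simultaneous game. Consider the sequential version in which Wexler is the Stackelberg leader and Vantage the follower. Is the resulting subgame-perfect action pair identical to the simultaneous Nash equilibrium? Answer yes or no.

Backward induction with Wexler moving first.
- P1 → Vantage plays Basic (best of 8, -5); Wexler gets 9.
- P2 → Vantage plays Basic (best of 6, 1); Wexler gets 3.
- P3 → Vantage plays Basic (best of 9, 2); Wexler gets 2.
- P4 → Vantage plays Deluxe (best of -5, 8); Wexler gets 0.
Maximizing over 9, 3, 2, 0, Wexler chooses P1. Subgame-perfect outcome: (Basic, P1) with payoffs (8, 9).
Under simultaneous play:
Vantage's best replies: P1→Basic; P2→Basic; P3→Basic; P4→Deluxe.
Wexler's best replies: Basic→P1; Deluxe→P1.
The unique mutual best reply is (Basic, P1), giving (8, 9).
Sequential outcome (Basic, P1) coincides with the Nash profile (Basic, P1).

yes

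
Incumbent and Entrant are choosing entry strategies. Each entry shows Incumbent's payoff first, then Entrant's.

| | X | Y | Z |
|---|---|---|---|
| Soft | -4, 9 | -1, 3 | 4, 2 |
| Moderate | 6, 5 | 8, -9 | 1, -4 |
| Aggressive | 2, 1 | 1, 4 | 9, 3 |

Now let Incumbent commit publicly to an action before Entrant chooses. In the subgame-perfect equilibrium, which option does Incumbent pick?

Moderate

Work backward from Entrant's decision.
- Soft → Entrant plays X (best of 9, 3, 2); Incumbent gets -4.
- Moderate → Entrant plays X (best of 5, -9, -4); Incumbent gets 6.
- Aggressive → Entrant plays Y (best of 1, 4, 3); Incumbent gets 1.
Among -4, 6, 1, the best is 6 at Moderate. Subgame-perfect outcome: (Moderate, X) with payoffs (6, 5).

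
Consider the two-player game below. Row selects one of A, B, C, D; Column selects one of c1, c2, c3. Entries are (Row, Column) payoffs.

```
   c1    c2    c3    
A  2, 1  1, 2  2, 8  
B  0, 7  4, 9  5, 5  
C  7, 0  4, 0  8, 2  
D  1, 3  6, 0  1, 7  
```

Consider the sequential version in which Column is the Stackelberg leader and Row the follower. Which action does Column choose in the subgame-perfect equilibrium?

c3

Solve by backward induction (Column leads).
- c1: BR = C, leader payoff 0.
- c2: BR = D, leader payoff 0.
- c3: BR = C, leader payoff 2.
Maximizing over 0, 0, 2, Column chooses c3. Subgame-perfect outcome: (C, c3) with payoffs (8, 2).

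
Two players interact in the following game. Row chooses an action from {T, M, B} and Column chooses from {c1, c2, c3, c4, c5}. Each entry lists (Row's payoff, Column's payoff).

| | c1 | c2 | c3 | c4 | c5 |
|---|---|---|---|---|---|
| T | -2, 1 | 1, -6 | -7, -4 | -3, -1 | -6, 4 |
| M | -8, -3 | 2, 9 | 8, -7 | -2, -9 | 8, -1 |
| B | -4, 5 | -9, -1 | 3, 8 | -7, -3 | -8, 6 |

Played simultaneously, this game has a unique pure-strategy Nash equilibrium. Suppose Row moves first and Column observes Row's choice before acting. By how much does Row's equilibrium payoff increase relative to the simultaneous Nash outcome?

Backward induction with Row moving first.
- T: Column compares 1, -6, -4, -1, 4 and picks c5; Row would get -6.
- M: Column compares -3, 9, -7, -9, -1 and picks c2; Row would get 2.
- B: Column compares 5, -1, 8, -3, 6 and picks c3; Row would get 3.
Row's induced payoffs are -6, 2, 3, so Row commits to B. Subgame-perfect outcome: (B, c3) with payoffs (3, 8).
For the simultaneous game, intersect best replies.
Row's best replies: c1→T; c2→M; c3→M; c4→M; c5→M.
Column's best replies: T→c5; M→c2; B→c3.
The unique mutual best reply is (M, c2), giving (2, 9).
Row's commitment gain: 3 − 2 = 1.

1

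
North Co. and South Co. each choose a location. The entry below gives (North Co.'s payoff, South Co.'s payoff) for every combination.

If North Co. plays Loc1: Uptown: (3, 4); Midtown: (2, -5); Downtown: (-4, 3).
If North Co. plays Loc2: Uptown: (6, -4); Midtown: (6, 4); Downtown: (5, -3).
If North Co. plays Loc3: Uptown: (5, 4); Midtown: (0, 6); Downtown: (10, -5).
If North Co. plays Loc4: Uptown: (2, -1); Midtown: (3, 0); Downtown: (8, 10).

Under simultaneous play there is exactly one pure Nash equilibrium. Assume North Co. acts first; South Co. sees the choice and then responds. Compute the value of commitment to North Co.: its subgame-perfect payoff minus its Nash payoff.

South Co. best-responds to each possible North Co. move:
- Loc1: South Co. compares 4, -5, 3 and picks Uptown; North Co. would get 3.
- Loc2: South Co. compares -4, 4, -3 and picks Midtown; North Co. would get 6.
- Loc3: South Co. compares 4, 6, -5 and picks Midtown; North Co. would get 0.
- Loc4: South Co. compares -1, 0, 10 and picks Downtown; North Co. would get 8.
Among 3, 6, 0, 8, the best is 8 at Loc4. Subgame-perfect outcome: (Loc4, Downtown) with payoffs (8, 10).
Now find the simultaneous Nash equilibrium.
North Co.'s best replies: Uptown→Loc2; Midtown→Loc2; Downtown→Loc3.
South Co.'s best replies: Loc1→Uptown; Loc2→Midtown; Loc3→Midtown; Loc4→Downtown.
The unique mutual best reply is (Loc2, Midtown), giving (6, 4).
North Co.'s commitment gain: 8 − 6 = 2.

2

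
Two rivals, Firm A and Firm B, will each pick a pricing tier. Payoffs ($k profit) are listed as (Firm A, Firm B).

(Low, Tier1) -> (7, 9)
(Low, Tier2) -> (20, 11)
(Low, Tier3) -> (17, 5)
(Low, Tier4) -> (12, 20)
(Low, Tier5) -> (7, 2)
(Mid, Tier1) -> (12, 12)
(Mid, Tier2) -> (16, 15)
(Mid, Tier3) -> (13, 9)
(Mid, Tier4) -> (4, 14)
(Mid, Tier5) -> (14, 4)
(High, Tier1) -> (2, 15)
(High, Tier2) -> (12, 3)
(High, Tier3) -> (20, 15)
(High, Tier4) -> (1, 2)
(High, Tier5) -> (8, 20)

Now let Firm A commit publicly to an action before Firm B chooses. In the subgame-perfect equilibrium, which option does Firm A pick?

Work backward from Firm B's decision.
- Low: BR = Tier4, leader payoff 12.
- Mid: BR = Tier2, leader payoff 16.
- High: BR = Tier5, leader payoff 8.
Among 12, 16, 8, the best is 16 at Mid. Subgame-perfect outcome: (Mid, Tier2) with payoffs (16, 15).

Mid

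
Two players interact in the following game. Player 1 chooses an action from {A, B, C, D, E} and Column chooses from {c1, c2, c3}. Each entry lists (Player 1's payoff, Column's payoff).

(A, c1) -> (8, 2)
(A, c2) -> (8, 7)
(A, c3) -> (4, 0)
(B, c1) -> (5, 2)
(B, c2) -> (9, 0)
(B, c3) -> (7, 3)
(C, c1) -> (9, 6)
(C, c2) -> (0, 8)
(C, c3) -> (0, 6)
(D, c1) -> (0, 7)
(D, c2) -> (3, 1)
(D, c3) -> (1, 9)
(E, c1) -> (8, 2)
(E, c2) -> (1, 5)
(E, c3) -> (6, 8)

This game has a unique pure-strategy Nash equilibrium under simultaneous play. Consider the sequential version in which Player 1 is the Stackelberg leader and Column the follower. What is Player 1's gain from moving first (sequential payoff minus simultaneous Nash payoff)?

1

Column best-responds to each possible Player 1 move:
- A: Column compares 2, 7, 0 and picks c2; Player 1 would get 8.
- B: Column compares 2, 0, 3 and picks c3; Player 1 would get 7.
- C: Column compares 6, 8, 6 and picks c2; Player 1 would get 0.
- D: Column compares 7, 1, 9 and picks c3; Player 1 would get 1.
- E: Column compares 2, 5, 8 and picks c3; Player 1 would get 6.
Player 1's induced payoffs are 8, 7, 0, 1, 6, so Player 1 commits to A. Subgame-perfect outcome: (A, c2) with payoffs (8, 7).
For the simultaneous game, intersect best replies.
Player 1's best replies: c1→C; c2→B; c3→B.
Column's best replies: A→c2; B→c3; C→c2; D→c3; E→c3.
The unique mutual best reply is (B, c3), giving (7, 3).
Player 1's commitment gain: 8 − 7 = 1.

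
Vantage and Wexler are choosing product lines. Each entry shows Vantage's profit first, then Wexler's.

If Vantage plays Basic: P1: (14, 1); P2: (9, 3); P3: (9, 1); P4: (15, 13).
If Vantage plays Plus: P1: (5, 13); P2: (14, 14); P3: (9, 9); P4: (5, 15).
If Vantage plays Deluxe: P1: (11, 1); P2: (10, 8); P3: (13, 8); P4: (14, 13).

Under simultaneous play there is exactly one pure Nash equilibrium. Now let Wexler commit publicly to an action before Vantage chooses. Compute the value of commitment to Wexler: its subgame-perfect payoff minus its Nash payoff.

Work backward from Vantage's decision.
- P1 → Vantage plays Basic (best of 14, 5, 11); Wexler gets 1.
- P2 → Vantage plays Plus (best of 9, 14, 10); Wexler gets 14.
- P3 → Vantage plays Deluxe (best of 9, 9, 13); Wexler gets 8.
- P4 → Vantage plays Basic (best of 15, 5, 14); Wexler gets 13.
Maximizing over 1, 14, 8, 13, Wexler chooses P2. Subgame-perfect outcome: (Plus, P2) with payoffs (14, 14).
Now find the simultaneous Nash equilibrium.
Vantage's best replies: P1→Basic; P2→Plus; P3→Deluxe; P4→Basic.
Wexler's best replies: Basic→P4; Plus→P4; Deluxe→P4.
Only (Basic, P4) has each player best-responding; Nash payoffs (15, 13).
Wexler's commitment gain: 14 − 13 = 1.

1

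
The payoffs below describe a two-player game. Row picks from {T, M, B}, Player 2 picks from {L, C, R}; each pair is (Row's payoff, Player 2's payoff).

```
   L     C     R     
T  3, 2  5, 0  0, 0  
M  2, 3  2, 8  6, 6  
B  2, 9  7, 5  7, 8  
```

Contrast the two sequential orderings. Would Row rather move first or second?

If Row leads: Player 2's best replies are T→L, M→C, B→L; Row's induced payoffs 3, 2, 2; outcome (T, L), payoffs (3, 2).
If Player 2 leads: Row's best replies are L→T, C→B, R→B; Player 2's induced payoffs 2, 5, 8; outcome (B, R), payoffs (7, 8).
Row gets 3 moving first and 7 moving second, so Row prefers to move second.

second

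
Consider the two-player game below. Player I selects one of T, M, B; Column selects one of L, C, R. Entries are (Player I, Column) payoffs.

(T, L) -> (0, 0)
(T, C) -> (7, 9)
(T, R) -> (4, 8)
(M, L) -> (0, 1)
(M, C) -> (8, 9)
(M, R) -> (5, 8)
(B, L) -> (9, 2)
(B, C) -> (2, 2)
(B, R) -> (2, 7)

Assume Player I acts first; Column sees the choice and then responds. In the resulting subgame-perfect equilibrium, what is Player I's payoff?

8

Solve by backward induction (Player I leads).
- T → Column plays C (best of 0, 9, 8); Player I gets 7.
- M → Column plays C (best of 1, 9, 8); Player I gets 8.
- B → Column plays R (best of 2, 2, 7); Player I gets 2.
Player I's induced payoffs are 7, 8, 2, so Player I commits to M. Subgame-perfect outcome: (M, C) with payoffs (8, 9).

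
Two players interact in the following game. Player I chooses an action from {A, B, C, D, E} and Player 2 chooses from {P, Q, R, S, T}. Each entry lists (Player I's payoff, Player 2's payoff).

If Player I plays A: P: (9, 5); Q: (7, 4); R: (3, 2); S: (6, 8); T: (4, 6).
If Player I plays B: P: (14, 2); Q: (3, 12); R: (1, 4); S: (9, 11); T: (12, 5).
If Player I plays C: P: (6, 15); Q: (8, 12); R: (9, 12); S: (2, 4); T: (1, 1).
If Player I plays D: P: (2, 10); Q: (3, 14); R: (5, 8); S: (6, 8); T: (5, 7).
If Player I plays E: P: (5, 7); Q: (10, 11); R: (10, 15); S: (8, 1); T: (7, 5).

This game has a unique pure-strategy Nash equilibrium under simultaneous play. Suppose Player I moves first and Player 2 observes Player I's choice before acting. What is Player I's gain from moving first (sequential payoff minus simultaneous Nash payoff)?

Solve by backward induction (Player I leads).
- A: BR = S, leader payoff 6.
- B: BR = Q, leader payoff 3.
- C: BR = P, leader payoff 6.
- D: BR = Q, leader payoff 3.
- E: BR = R, leader payoff 10.
Maximizing over 6, 3, 6, 3, 10, Player I chooses E. Subgame-perfect outcome: (E, R) with payoffs (10, 15).
Under simultaneous play:
Player I's best replies: P→B; Q→E; R→E; S→B; T→B.
Player 2's best replies: A→S; B→Q; C→P; D→Q; E→R.
Only (E, R) has each player best-responding; Nash payoffs (10, 15).
Player I's commitment gain: 10 − 10 = 0.

0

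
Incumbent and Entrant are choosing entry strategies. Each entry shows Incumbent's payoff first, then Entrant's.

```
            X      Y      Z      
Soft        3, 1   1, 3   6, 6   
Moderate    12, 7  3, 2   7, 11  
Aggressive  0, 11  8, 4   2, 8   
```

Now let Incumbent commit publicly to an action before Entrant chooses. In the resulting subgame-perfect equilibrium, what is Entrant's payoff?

11

Solve by backward induction (Incumbent leads).
- Soft: BR = Z, leader payoff 6.
- Moderate: BR = Z, leader payoff 7.
- Aggressive: BR = X, leader payoff 0.
Incumbent's induced payoffs are 6, 7, 0, so Incumbent commits to Moderate. Subgame-perfect outcome: (Moderate, Z) with payoffs (7, 11).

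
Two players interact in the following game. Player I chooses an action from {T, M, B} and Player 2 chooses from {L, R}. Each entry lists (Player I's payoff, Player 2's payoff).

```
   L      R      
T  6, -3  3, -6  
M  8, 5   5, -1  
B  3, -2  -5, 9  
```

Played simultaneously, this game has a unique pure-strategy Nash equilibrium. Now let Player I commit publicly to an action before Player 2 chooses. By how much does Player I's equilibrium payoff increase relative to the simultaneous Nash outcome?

Solve by backward induction (Player I leads).
- T → Player 2 plays L (best of -3, -6); Player I gets 6.
- M → Player 2 plays L (best of 5, -1); Player I gets 8.
- B → Player 2 plays R (best of -2, 9); Player I gets -5.
Maximizing over 6, 8, -5, Player I chooses M. Subgame-perfect outcome: (M, L) with payoffs (8, 5).
Now find the simultaneous Nash equilibrium.
Player I's best replies: L→M; R→M.
Player 2's best replies: T→L; M→L; B→R.
Only (M, L) has each player best-responding; Nash payoffs (8, 5).
Player I's commitment gain: 8 − 8 = 0.

0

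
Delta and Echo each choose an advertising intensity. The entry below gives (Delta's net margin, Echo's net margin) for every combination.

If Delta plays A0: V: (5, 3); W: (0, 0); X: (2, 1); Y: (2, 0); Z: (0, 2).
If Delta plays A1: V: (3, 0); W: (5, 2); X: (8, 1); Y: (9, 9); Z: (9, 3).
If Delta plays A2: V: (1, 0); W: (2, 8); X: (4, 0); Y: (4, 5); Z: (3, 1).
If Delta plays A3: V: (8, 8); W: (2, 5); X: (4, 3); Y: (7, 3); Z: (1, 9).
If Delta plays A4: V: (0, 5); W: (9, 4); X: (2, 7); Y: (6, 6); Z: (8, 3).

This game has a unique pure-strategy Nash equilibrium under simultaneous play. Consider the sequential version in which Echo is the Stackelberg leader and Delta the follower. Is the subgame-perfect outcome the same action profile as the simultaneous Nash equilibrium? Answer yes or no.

Backward induction with Echo moving first.
- V → Delta plays A3 (best of 5, 3, 1, 8, 0); Echo gets 8.
- W → Delta plays A4 (best of 0, 5, 2, 2, 9); Echo gets 4.
- X → Delta plays A1 (best of 2, 8, 4, 4, 2); Echo gets 1.
- Y → Delta plays A1 (best of 2, 9, 4, 7, 6); Echo gets 9.
- Z → Delta plays A1 (best of 0, 9, 3, 1, 8); Echo gets 3.
Echo's induced payoffs are 8, 4, 1, 9, 3, so Echo commits to Y. Subgame-perfect outcome: (A1, Y) with payoffs (9, 9).
Under simultaneous play:
Delta's best replies: V→A3; W→A4; X→A1; Y→A1; Z→A1.
Echo's best replies: A0→V; A1→Y; A2→W; A3→Z; A4→X.
The unique mutual best reply is (A1, Y), giving (9, 9).
Sequential outcome (A1, Y) coincides with the Nash profile (A1, Y).

yes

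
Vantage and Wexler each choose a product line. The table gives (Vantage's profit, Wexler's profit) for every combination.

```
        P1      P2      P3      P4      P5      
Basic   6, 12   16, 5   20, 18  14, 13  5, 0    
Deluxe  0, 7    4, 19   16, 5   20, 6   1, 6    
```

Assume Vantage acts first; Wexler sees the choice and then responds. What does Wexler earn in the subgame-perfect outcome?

Work backward from Wexler's decision.
- Basic: BR = P3, leader payoff 20.
- Deluxe: BR = P2, leader payoff 4.
Maximizing over 20, 4, Vantage chooses Basic. Subgame-perfect outcome: (Basic, P3) with payoffs (20, 18).

18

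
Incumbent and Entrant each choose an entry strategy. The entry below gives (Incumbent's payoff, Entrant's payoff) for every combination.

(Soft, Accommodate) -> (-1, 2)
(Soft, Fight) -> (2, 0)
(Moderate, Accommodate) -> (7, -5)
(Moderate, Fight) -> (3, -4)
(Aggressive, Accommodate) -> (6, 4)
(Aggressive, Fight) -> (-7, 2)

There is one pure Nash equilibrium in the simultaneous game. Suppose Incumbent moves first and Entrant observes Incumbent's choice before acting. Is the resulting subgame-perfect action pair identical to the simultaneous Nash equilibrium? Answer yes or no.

no

Solve by backward induction (Incumbent leads).
- Soft → Entrant plays Accommodate (best of 2, 0); Incumbent gets -1.
- Moderate → Entrant plays Fight (best of -5, -4); Incumbent gets 3.
- Aggressive → Entrant plays Accommodate (best of 4, 2); Incumbent gets 6.
Maximizing over -1, 3, 6, Incumbent chooses Aggressive. Subgame-perfect outcome: (Aggressive, Accommodate) with payoffs (6, 4).
Under simultaneous play:
Incumbent's best replies: Accommodate→Moderate; Fight→Moderate.
Entrant's best replies: Soft→Accommodate; Moderate→Fight; Aggressive→Accommodate.
Only (Moderate, Fight) has each player best-responding; Nash payoffs (3, -4).
Sequential outcome (Aggressive, Accommodate) differs from the Nash profile (Moderate, Fight).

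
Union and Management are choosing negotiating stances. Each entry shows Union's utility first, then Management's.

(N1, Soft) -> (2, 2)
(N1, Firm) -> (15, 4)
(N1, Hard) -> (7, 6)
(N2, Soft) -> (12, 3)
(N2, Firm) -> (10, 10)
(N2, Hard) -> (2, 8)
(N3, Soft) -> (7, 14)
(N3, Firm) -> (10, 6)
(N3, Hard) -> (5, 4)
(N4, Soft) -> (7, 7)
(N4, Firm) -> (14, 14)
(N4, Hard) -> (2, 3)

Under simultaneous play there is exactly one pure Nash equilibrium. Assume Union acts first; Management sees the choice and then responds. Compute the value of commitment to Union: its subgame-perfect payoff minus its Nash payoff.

7

Work backward from Management's decision.
- N1: Management compares 2, 4, 6 and picks Hard; Union would get 7.
- N2: Management compares 3, 10, 8 and picks Firm; Union would get 10.
- N3: Management compares 14, 6, 4 and picks Soft; Union would get 7.
- N4: Management compares 7, 14, 3 and picks Firm; Union would get 14.
Among 7, 10, 7, 14, the best is 14 at N4. Subgame-perfect outcome: (N4, Firm) with payoffs (14, 14).
For the simultaneous game, intersect best replies.
Union's best replies: Soft→N2; Firm→N1; Hard→N1.
Management's best replies: N1→Hard; N2→Firm; N3→Soft; N4→Firm.
The unique mutual best reply is (N1, Hard), giving (7, 6).
Union's commitment gain: 14 − 7 = 7.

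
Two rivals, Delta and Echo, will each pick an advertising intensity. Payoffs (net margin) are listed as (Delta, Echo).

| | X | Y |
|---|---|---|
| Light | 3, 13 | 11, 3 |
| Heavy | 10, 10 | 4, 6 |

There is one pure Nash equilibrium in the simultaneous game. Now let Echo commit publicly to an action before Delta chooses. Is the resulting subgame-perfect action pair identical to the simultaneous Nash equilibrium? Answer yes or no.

Backward induction with Echo moving first.
- X: Delta compares 3, 10 and picks Heavy; Echo would get 10.
- Y: Delta compares 11, 4 and picks Light; Echo would get 3.
Among 10, 3, the best is 10 at X. Subgame-perfect outcome: (Heavy, X) with payoffs (10, 10).
Under simultaneous play:
Delta's best replies: X→Heavy; Y→Light.
Echo's best replies: Light→X; Heavy→X.
The unique mutual best reply is (Heavy, X), giving (10, 10).
Sequential outcome (Heavy, X) coincides with the Nash profile (Heavy, X).

yes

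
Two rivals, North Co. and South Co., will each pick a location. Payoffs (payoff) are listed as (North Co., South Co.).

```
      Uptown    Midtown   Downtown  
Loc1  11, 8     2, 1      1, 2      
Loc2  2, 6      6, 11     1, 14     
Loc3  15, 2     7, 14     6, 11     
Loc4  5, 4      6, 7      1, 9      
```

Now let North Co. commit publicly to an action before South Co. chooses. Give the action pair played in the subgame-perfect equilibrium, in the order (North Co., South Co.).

(Loc1, Uptown)

Work backward from South Co.'s decision.
- Loc1 → South Co. plays Uptown (best of 8, 1, 2); North Co. gets 11.
- Loc2 → South Co. plays Downtown (best of 6, 11, 14); North Co. gets 1.
- Loc3 → South Co. plays Midtown (best of 2, 14, 11); North Co. gets 7.
- Loc4 → South Co. plays Downtown (best of 4, 7, 9); North Co. gets 1.
Among 11, 1, 7, 1, the best is 11 at Loc1. Subgame-perfect outcome: (Loc1, Uptown) with payoffs (11, 8).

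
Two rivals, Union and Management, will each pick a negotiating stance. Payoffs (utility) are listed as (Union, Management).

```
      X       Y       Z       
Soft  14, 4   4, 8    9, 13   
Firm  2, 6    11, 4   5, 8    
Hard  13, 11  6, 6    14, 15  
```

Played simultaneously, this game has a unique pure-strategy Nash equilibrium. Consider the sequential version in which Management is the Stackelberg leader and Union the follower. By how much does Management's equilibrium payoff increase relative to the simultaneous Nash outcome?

0

Solve by backward induction (Management leads).
- X: BR = Soft, leader payoff 4.
- Y: BR = Firm, leader payoff 4.
- Z: BR = Hard, leader payoff 15.
Management's induced payoffs are 4, 4, 15, so Management commits to Z. Subgame-perfect outcome: (Hard, Z) with payoffs (14, 15).
For the simultaneous game, intersect best replies.
Union's best replies: X→Soft; Y→Firm; Z→Hard.
Management's best replies: Soft→Z; Firm→Z; Hard→Z.
Only (Hard, Z) has each player best-responding; Nash payoffs (14, 15).
Management's commitment gain: 15 − 15 = 0.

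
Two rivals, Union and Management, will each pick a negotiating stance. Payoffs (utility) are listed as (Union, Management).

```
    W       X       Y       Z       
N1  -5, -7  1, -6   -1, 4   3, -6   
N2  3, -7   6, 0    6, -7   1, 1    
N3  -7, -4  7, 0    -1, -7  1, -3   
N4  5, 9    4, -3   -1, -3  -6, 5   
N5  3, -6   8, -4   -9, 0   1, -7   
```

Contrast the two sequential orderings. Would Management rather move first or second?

first

If Union leads: Management's best replies are N1→Y, N2→Z, N3→X, N4→W, N5→Y; Union's induced payoffs -1, 1, 7, 5, -9; outcome (N3, X), payoffs (7, 0).
If Management leads: Union's best replies are W→N4, X→N5, Y→N2, Z→N1; Management's induced payoffs 9, -4, -7, -6; outcome (N4, W), payoffs (5, 9).
Management gets 9 moving first and 0 moving second, so Management prefers to move first.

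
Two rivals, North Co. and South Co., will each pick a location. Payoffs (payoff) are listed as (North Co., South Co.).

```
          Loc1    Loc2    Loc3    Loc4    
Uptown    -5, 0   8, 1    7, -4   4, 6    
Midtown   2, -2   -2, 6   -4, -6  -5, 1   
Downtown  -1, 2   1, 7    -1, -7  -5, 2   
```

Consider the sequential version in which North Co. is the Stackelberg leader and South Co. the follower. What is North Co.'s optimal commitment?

Work backward from South Co.'s decision.
- Uptown: South Co. compares 0, 1, -4, 6 and picks Loc4; North Co. would get 4.
- Midtown: South Co. compares -2, 6, -6, 1 and picks Loc2; North Co. would get -2.
- Downtown: South Co. compares 2, 7, -7, 2 and picks Loc2; North Co. would get 1.
Maximizing over 4, -2, 1, North Co. chooses Uptown. Subgame-perfect outcome: (Uptown, Loc4) with payoffs (4, 6).

Uptown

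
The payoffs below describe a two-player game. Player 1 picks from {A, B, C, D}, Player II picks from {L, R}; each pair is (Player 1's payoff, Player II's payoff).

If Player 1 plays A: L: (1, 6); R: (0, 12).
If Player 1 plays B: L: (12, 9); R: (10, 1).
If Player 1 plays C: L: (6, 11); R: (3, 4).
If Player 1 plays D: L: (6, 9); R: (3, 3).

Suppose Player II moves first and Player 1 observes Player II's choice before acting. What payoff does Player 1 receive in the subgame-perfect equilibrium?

Solve by backward induction (Player II leads).
- L: Player 1 compares 1, 12, 6, 6 and picks B; Player II would get 9.
- R: Player 1 compares 0, 10, 3, 3 and picks B; Player II would get 1.
Maximizing over 9, 1, Player II chooses L. Subgame-perfect outcome: (B, L) with payoffs (12, 9).

12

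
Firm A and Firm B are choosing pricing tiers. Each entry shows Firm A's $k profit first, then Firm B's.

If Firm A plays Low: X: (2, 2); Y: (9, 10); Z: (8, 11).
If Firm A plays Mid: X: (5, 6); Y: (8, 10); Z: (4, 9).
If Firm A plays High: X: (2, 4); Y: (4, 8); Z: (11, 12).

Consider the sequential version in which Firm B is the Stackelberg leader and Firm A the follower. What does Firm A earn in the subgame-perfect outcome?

Backward induction with Firm B moving first.
- X: Firm A compares 2, 5, 2 and picks Mid; Firm B would get 6.
- Y: Firm A compares 9, 8, 4 and picks Low; Firm B would get 10.
- Z: Firm A compares 8, 4, 11 and picks High; Firm B would get 12.
Firm B's induced payoffs are 6, 10, 12, so Firm B commits to Z. Subgame-perfect outcome: (High, Z) with payoffs (11, 12).

11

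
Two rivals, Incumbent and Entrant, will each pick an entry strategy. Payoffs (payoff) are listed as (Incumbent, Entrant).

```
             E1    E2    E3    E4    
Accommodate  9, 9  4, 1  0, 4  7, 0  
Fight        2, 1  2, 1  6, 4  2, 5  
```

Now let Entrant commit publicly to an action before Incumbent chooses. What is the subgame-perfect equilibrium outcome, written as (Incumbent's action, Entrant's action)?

Work backward from Incumbent's decision.
- E1 → Incumbent plays Accommodate (best of 9, 2); Entrant gets 9.
- E2 → Incumbent plays Accommodate (best of 4, 2); Entrant gets 1.
- E3 → Incumbent plays Fight (best of 0, 6); Entrant gets 4.
- E4 → Incumbent plays Accommodate (best of 7, 2); Entrant gets 0.
Entrant's induced payoffs are 9, 1, 4, 0, so Entrant commits to E1. Subgame-perfect outcome: (Accommodate, E1) with payoffs (9, 9).

(Accommodate, E1)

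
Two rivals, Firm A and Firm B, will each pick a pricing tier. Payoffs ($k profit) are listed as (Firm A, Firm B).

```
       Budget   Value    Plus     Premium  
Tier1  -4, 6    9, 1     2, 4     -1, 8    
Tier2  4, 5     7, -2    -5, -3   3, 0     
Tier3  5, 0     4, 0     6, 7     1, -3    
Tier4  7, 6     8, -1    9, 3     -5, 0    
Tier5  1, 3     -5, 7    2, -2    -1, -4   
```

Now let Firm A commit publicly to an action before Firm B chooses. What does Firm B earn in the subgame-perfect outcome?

6

Solve by backward induction (Firm A leads).
- Tier1 → Firm B plays Premium (best of 6, 1, 4, 8); Firm A gets -1.
- Tier2 → Firm B plays Budget (best of 5, -2, -3, 0); Firm A gets 4.
- Tier3 → Firm B plays Plus (best of 0, 0, 7, -3); Firm A gets 6.
- Tier4 → Firm B plays Budget (best of 6, -1, 3, 0); Firm A gets 7.
- Tier5 → Firm B plays Value (best of 3, 7, -2, -4); Firm A gets -5.
Firm A's induced payoffs are -1, 4, 6, 7, -5, so Firm A commits to Tier4. Subgame-perfect outcome: (Tier4, Budget) with payoffs (7, 6).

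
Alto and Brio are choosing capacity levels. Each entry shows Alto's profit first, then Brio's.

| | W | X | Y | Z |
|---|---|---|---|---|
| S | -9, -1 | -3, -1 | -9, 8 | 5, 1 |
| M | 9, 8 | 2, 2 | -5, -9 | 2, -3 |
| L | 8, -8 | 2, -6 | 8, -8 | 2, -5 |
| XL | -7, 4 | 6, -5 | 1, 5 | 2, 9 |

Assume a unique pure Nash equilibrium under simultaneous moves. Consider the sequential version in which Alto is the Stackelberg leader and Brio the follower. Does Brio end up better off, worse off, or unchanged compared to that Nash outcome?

Brio best-responds to each possible Alto move:
- S: BR = Y, leader payoff -9.
- M: BR = W, leader payoff 9.
- L: BR = Z, leader payoff 2.
- XL: BR = Z, leader payoff 2.
Alto's induced payoffs are -9, 9, 2, 2, so Alto commits to M. Subgame-perfect outcome: (M, W) with payoffs (9, 8).
Under simultaneous play:
Alto's best replies: W→M; X→XL; Y→L; Z→S.
Brio's best replies: S→Y; M→W; L→Z; XL→Z.
Only (M, W) has each player best-responding; Nash payoffs (9, 8).
Brio earns 8 sequentially versus 8 at the Nash outcome: unchanged.

unchanged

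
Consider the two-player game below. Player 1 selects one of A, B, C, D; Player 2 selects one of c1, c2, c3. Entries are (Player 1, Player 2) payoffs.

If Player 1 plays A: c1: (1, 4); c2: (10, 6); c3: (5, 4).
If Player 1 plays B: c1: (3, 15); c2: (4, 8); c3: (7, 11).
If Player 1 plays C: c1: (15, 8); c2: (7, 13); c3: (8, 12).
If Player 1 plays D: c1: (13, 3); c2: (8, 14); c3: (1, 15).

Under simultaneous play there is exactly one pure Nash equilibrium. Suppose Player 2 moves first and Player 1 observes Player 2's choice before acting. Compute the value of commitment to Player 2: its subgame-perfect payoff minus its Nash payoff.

Player 1 best-responds to each possible Player 2 move:
- c1: BR = C, leader payoff 8.
- c2: BR = A, leader payoff 6.
- c3: BR = C, leader payoff 12.
Among 8, 6, 12, the best is 12 at c3. Subgame-perfect outcome: (C, c3) with payoffs (8, 12).
Now find the simultaneous Nash equilibrium.
Player 1's best replies: c1→C; c2→A; c3→C.
Player 2's best replies: A→c2; B→c1; C→c2; D→c3.
Only (A, c2) has each player best-responding; Nash payoffs (10, 6).
Player 2's commitment gain: 12 − 6 = 6.

6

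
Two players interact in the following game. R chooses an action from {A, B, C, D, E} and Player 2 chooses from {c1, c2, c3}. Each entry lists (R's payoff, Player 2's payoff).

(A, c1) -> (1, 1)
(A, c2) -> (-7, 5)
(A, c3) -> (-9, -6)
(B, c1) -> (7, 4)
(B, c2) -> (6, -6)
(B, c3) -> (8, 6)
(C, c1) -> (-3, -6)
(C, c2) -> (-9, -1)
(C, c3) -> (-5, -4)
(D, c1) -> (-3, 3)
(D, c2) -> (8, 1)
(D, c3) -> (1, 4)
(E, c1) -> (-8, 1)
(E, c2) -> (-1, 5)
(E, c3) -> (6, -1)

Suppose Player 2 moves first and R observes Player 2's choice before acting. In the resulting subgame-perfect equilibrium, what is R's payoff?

R best-responds to each possible Player 2 move:
- c1: BR = B, leader payoff 4.
- c2: BR = D, leader payoff 1.
- c3: BR = B, leader payoff 6.
Player 2's induced payoffs are 4, 1, 6, so Player 2 commits to c3. Subgame-perfect outcome: (B, c3) with payoffs (8, 6).

8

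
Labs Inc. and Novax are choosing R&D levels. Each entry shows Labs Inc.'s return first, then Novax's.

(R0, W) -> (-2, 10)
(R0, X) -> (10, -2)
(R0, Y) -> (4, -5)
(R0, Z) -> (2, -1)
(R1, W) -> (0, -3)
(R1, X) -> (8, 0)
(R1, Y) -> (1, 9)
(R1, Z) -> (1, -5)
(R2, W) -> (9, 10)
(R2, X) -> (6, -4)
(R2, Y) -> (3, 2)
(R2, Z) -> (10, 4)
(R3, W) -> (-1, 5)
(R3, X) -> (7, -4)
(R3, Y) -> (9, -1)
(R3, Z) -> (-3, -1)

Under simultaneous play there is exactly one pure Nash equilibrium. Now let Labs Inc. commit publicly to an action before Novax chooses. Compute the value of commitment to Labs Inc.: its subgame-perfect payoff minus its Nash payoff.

Backward induction with Labs Inc. moving first.
- R0: BR = W, leader payoff -2.
- R1: BR = Y, leader payoff 1.
- R2: BR = W, leader payoff 9.
- R3: BR = W, leader payoff -1.
Labs Inc.'s induced payoffs are -2, 1, 9, -1, so Labs Inc. commits to R2. Subgame-perfect outcome: (R2, W) with payoffs (9, 10).
Under simultaneous play:
Labs Inc.'s best replies: W→R2; X→R0; Y→R3; Z→R2.
Novax's best replies: R0→W; R1→Y; R2→W; R3→W.
Only (R2, W) has each player best-responding; Nash payoffs (9, 10).
Labs Inc.'s commitment gain: 9 − 9 = 0.

0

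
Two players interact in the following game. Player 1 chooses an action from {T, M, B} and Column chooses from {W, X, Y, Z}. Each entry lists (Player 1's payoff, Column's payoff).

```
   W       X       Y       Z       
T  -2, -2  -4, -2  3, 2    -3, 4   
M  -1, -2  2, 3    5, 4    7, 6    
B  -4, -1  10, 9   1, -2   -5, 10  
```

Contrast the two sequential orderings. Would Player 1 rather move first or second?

If Player 1 leads: Column's best replies are T→Z, M→Z, B→Z; Player 1's induced payoffs -3, 7, -5; outcome (M, Z), payoffs (7, 6).
If Column leads: Player 1's best replies are W→M, X→B, Y→M, Z→M; Column's induced payoffs -2, 9, 4, 6; outcome (B, X), payoffs (10, 9).
Player 1 gets 7 moving first and 10 moving second, so Player 1 prefers to move second.

second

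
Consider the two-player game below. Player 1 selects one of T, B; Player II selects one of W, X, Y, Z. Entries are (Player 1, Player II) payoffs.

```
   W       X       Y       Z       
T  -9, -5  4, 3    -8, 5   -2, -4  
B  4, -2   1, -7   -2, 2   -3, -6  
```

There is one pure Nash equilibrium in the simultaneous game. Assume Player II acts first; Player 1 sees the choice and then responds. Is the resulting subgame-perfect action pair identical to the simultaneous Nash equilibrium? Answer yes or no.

Work backward from Player 1's decision.
- W: Player 1 compares -9, 4 and picks B; Player II would get -2.
- X: Player 1 compares 4, 1 and picks T; Player II would get 3.
- Y: Player 1 compares -8, -2 and picks B; Player II would get 2.
- Z: Player 1 compares -2, -3 and picks T; Player II would get -4.
Maximizing over -2, 3, 2, -4, Player II chooses X. Subgame-perfect outcome: (T, X) with payoffs (4, 3).
Now find the simultaneous Nash equilibrium.
Player 1's best replies: W→B; X→T; Y→B; Z→T.
Player II's best replies: T→Y; B→Y.
Only (B, Y) has each player best-responding; Nash payoffs (-2, 2).
Sequential outcome (T, X) differs from the Nash profile (B, Y).

no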